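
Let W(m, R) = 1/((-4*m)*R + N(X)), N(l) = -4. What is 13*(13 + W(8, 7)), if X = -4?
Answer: 38519/228 ≈ 168.94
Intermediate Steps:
W(m, R) = 1/(-4 - 4*R*m) (W(m, R) = 1/((-4*m)*R - 4) = 1/(-4*R*m - 4) = 1/(-4 - 4*R*m))
13*(13 + W(8, 7)) = 13*(13 - 1/(4 + 4*7*8)) = 13*(13 - 1/(4 + 224)) = 13*(13 - 1/228) = 13*(2963/228) = 38519/228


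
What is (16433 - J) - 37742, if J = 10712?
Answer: -32021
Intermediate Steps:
(16433 - J) - 37742 = (16433 - 1*10712) - 37742 = (16433 - 10712) - 37742 = 5721 - 37742 = -32021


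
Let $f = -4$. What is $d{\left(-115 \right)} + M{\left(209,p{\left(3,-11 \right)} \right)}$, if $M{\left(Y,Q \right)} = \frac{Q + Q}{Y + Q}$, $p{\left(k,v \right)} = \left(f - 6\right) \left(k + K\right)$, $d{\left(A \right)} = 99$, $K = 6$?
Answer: $\frac{11601}{119} \approx 97.487$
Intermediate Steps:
$p{\left(k,v \right)} = -60 - 10 k$ ($p{\left(k,v \right)} = \left(-4 - 6\right) \left(k + 6\right) = - 10 \left(6 + k\right) = -60 - 10 k$)
$M{\left(Y,Q \right)} = \frac{2 Q}{Q + Y}$
$d{\left(-115 \right)} + M{\left(209,p{\left(3,-11 \right)} \right)} = 99 + \frac{2 \left(-60 - 30\right)}{\left(-60 - 30\right) + 209} = 99 + 2 \left(-90\right) \frac{1}{-90 + 209} = 99 + 2 \left(-90\right) \frac{1}{119} = 99 - \frac{180}{119} = \frac{11601}{119}$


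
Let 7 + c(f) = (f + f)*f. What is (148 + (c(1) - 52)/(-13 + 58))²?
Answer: 4844401/225 ≈ 21531.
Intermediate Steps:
c(f) = -7 + 2*f² (c(f) = -7 + (f + f)*f = -7 + (2*f)*f = -7 + 2*f²)
(148 + (c(1) - 52)/(-13 + 58))² = (148 + ((-7 + 2*1²) - 52)/(-13 + 58))² = (148 + ((-7 + 2*1) - 52)/45)² = (148 + ((-7 + 2) - 52)*(1/45))² = (148 + (-5 - 52)*(1/45))² = (148 - 57*1/45)² = (148 - 19/15)² = (2201/15)² = 4844401/225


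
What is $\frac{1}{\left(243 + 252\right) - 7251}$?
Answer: $- \frac{1}{6756} \approx -0.00014802$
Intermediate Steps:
$\frac{1}{\left(243 + 252\right) - 7251} = \frac{1}{495 - 7251} = \frac{1}{-6756} = - \frac{1}{6756}$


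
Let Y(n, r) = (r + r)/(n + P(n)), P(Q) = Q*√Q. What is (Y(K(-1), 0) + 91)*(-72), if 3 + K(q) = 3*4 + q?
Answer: -6552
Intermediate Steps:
P(Q) = Q^(3/2)
K(q) = 9 + q (K(q) = -3 + (3*4 + q) = -3 + (12 + q) = 9 + q)
Y(n, r) = 2*r/(n + n^(3/2)) (Y(n, r) = (r + r)/(n + n^(3/2)) = (2*r)/(n + n^(3/2)) = 2*r/(n + n^(3/2)))
(Y(K(-1), 0) + 91)*(-72) = (2*0/((9 - 1) + (9 - 1)^(3/2)) + 91)*(-72) = (2*0/(8 + 8^(3/2)) + 91)*(-72) = (2*0/(8 + 16*√2) + 91)*(-72) = (0 + 91)*(-72) = 91*(-72) = -6552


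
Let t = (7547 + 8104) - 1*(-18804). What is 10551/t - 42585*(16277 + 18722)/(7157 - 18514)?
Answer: 17117656228844/130435145 ≈ 1.3124e+5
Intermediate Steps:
t = 34455 (t = 15651 + 18804 = 34455)
10551/t - 42585*(16277 + 18722)/(7157 - 18514) = 10551/34455 - 42585*(16277 + 18722)/(7157 - 18514) = 10551*(1/34455) - 42585/((-11357/34999)) = 3517/11485 - 42585/((-11357*1/34999)) = 3517/11485 - 42585/(-11357/34999) = 3517/11485 - 42585*(-34999/11357) = 3517/11485 + 1490432415/11357 = 17117656228844/130435145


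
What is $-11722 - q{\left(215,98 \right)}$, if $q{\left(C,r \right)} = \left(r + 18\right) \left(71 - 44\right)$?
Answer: $-14854$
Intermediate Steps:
$q{\left(C,r \right)} = 486 + 27 r$ ($q{\left(C,r \right)} = \left(18 + r\right) 27 = 486 + 27 r$)
$-11722 - q{\left(215,98 \right)} = -11722 - \left(486 + 27 \cdot 98\right) = -11722 - \left(486 + 2646\right) = -11722 - 3132 = -14854$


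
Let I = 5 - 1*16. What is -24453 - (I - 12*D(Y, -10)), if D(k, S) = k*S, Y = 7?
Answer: -25282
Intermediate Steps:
D(k, S) = S*k
I = -11 (I = 5 - 16 = -11)
-24453 - (I - 12*D(Y, -10)) = -24453 - (-11 - (-120)*7) = -24453 - (-11 - 12*(-70)) = -24453 - (-11 + 840) = -24453 - 1*829 = -24453 - 829 = -25282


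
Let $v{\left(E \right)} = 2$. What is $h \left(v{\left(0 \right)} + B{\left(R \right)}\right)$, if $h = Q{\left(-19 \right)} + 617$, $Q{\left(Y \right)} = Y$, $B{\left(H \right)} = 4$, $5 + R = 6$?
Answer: $3588$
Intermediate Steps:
$R = 1$ ($R = -5 + 6 = 1$)
$h = 598$ ($h = -19 + 617 = 598$)
$h \left(v{\left(0 \right)} + B{\left(R \right)}\right) = 598 \left(2 + 4\right) = 598 \cdot 6 = 3588$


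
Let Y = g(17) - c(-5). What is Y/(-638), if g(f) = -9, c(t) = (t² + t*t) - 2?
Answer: 57/638 ≈ 0.089342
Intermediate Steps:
c(t) = -2 + 2*t² (c(t) = (t² + t²) - 2 = 2*t² - 2 = -2 + 2*t²)
Y = -57 (Y = -9 - (-2 + 2*(-5)²) = -9 - (-2 + 2*25) = -9 - (-2 + 50) = -9 - 1*48 = -9 - 48 = -57)
Y/(-638) = -57/(-638) = -57*(-1/638) = 57/638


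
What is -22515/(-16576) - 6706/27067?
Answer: 498254849/448662592 ≈ 1.1105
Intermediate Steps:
-22515/(-16576) - 6706/27067 = -22515*(-1/16576) - 6706*1/27067 = 22515/16576 - 6706/27067 = 498254849/448662592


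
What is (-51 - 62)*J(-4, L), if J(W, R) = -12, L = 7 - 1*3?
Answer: 1356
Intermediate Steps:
L = 4 (L = 7 - 3 = 4)
(-51 - 62)*J(-4, L) = (-51 - 62)*(-12) = -113*(-12) = 1356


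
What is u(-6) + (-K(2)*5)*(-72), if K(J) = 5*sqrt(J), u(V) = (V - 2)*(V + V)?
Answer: 96 + 1800*sqrt(2) ≈ 2641.6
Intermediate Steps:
u(V) = 2*V*(-2 + V) (u(V) = (-2 + V)*(2*V) = 2*V*(-2 + V))
u(-6) + (-K(2)*5)*(-72) = 2*(-6)*(-2 - 6) + (-5*sqrt(2)*5)*(-72) = 2*(-6)*(-8) + (-5*sqrt(2)*5)*(-72) = 96 - 25*sqrt(2)*(-72) = 96 + 1800*sqrt(2)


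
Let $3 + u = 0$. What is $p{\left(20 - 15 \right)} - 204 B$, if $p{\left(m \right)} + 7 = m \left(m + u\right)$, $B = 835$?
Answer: $-170337$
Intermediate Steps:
$u = -3$ ($u = -3 + 0 = -3$)
$p{\left(m \right)} = -7 + m \left(-3 + m\right)$ ($p{\left(m \right)} = -7 + m \left(m - 3\right) = -7 + m \left(-3 + m\right)$)
$p{\left(20 - 15 \right)} - 204 B = \left(-7 + \left(20 - 15\right)^{2} - 3 \left(20 - 15\right)\right) - 170340 = \left(-7 + 5^{2} - 15\right) - 170340 = \left(-7 + 25 - 15\right) - 170340 = 3 - 170340 = -170337$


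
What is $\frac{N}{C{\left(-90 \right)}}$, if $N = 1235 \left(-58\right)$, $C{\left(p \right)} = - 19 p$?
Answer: $- \frac{377}{9} \approx -41.889$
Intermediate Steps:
$N = -71630$
$\frac{N}{C{\left(-90 \right)}} = - \frac{71630}{\left(-19\right) \left(-90\right)} = - \frac{71630}{1710} = \left(-71630\right) \frac{1}{1710} = - \frac{377}{9}$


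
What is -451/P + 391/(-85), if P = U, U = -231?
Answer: -278/105 ≈ -2.6476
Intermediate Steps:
P = -231
-451/P + 391/(-85) = -451/(-231) + 391/(-85) = -451*(-1/231) + 391*(-1/85) = 41/21 - 23/5 = -278/105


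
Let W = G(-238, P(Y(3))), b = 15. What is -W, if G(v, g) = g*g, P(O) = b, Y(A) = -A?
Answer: -225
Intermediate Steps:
P(O) = 15
G(v, g) = g²
W = 225 (W = 15² = 225)
-W = -1*225 = -225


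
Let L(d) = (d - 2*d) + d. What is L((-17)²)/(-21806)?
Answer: 0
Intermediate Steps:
L(d) = 0 (L(d) = -d + d = 0)
L((-17)²)/(-21806) = 0/(-21806) = 0*(-1/21806) = 0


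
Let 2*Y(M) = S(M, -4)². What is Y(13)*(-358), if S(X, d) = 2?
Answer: -716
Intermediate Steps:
Y(M) = 2 (Y(M) = (½)*2² = (½)*4 = 2)
Y(13)*(-358) = 2*(-358) = -716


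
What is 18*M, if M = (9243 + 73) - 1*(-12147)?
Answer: 386334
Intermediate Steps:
M = 21463 (M = 9316 + 12147 = 21463)
18*M = 18*21463 = 386334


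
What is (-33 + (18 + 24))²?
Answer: 81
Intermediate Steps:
(-33 + (18 + 24))² = (-33 + 42)² = 9² = 81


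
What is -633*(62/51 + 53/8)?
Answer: -674989/136 ≈ -4963.2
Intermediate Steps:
-633*(62/51 + 53/8) = -633*3199/408 = -674989/136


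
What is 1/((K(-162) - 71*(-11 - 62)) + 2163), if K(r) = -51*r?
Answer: 1/15608 ≈ 6.4070e-5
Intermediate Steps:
1/((K(-162) - 71*(-11 - 62)) + 2163) = 1/((-51*(-162) - 71*(-11 - 62)) + 2163) = 1/((8262 - 71*(-73)) + 2163) = 1/((8262 + 5183) + 2163) = 1/(13445 + 2163) = 1/15608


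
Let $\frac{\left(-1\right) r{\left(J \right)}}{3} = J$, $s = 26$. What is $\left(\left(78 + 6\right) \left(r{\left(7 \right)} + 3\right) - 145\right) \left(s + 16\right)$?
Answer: $-69594$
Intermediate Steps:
$r{\left(J \right)} = - 3 J$
$\left(\left(78 + 6\right) \left(r{\left(7 \right)} + 3\right) - 145\right) \left(s + 16\right) = \left(\left(78 + 6\right) \left(\left(-3\right) 7 + 3\right) - 145\right) \left(26 + 16\right) = \left(84 \left(-21 + 3\right) - 145\right) 42 = \left(84 \left(-18\right) - 145\right) 42 = \left(-1512 - 145\right) 42 = \left(-1657\right) 42 = -69594$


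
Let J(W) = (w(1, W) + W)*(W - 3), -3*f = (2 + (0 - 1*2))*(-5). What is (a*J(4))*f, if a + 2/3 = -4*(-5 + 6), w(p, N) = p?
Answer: 0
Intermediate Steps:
f = 0 (f = -(2 + (0 - 1*2))*(-5)/3 = -(2 + (0 - 2))*(-5)/3 = -(2 - 2)*(-5)/3 = -0*(-5) = -1/3*0 = 0)
J(W) = (1 + W)*(-3 + W) (J(W) = (1 + W)*(W - 3) = (1 + W)*(-3 + W))
a = -14/3 (a = -2/3 - 4*(-5 + 6) = -2/3 - 4*1 = -2/3 - 4 = -14/3 ≈ -4.6667)
(a*J(4))*f = -14*(-3 + 4**2 - 2*4)/3*0 = -14*(-3 + 16 - 8)/3*0 = -14/3*5*0 = -70/3*0 = 0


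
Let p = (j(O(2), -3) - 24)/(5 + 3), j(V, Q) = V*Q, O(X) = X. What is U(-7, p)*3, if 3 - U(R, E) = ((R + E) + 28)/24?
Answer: 219/32 ≈ 6.8438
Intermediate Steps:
j(V, Q) = Q*V
p = -15/4 (p = (-3*2 - 24)/(5 + 3) = (-6 - 24)/8 = -30*1/8 = -15/4 ≈ -3.7500)
U(R, E) = 11/6 - E/24 - R/24 (U(R, E) = 3 - ((R + E) + 28)/24 = 3 - ((E + R) + 28)/24 = 3 - (28 + E + R)/24 = 3 - (7/6 + E/24 + R/24) = 3 + (-7/6 - E/24 - R/24) = 11/6 - E/24 - R/24)
U(-7, p)*3 = (11/6 - 1/24*(-15/4) - 1/24*(-7))*3 = (11/6 + 5/32 + 7/24)*3 = (73/32)*3 = 219/32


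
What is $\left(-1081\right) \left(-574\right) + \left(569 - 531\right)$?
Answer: $620532$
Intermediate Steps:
$\left(-1081\right) \left(-574\right) + \left(569 - 531\right) = 620494 + \left(569 - 531\right) = 620494 + 38 = 620532$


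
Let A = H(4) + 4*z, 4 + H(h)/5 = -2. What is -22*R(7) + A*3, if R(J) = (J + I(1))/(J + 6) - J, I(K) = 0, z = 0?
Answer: 678/13 ≈ 52.154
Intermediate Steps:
H(h) = -30 (H(h) = -20 + 5*(-2) = -20 - 10 = -30)
A = -30 (A = -30 + 4*0 = -30 + 0 = -30)
R(J) = -J + J/(6 + J) (R(J) = (J + 0)/(J + 6) - J = J/(6 + J) - J = -J + J/(6 + J))
-22*R(7) + A*3 = -154*(-5 - 1*7)/(6 + 7) - 30*3 = -154*(-5 - 7)/13 - 90 = -154*(-12)/13 - 90 = -22*(-84/13) - 90 = 1848/13 - 90 = 678/13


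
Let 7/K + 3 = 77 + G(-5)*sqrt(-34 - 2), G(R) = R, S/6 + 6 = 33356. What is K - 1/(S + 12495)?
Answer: 55058917/677752860 + 105*I/3188 ≈ 0.081237 + 0.032936*I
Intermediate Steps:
S = 200100 (S = -36 + 6*33356 = -36 + 200136 = 200100)
K = 7*(74 + 30*I)/6376 (K = 7/(-3 + (77 - 5*sqrt(-34 - 2))) = 7/(-3 + (77 - 30*I)) = 7/(74 - 30*I) = 7*((74 + 30*I)/6376) = 7*(74 + 30*I)/6376 ≈ 0.081242 + 0.032936*I)
K - 1/(S + 12495) = (259/3188 + 105*I/3188) - 1/(200100 + 12495) = (259/3188 + 105*I/3188) - 1/212595 = 55058917/677752860 + 105*I/3188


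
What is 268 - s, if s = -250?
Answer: 518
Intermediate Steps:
268 - s = 268 - 1*(-250) = 268 + 250 = 518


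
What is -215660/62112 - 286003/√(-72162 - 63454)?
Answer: -53915/15528 + 286003*I*√2119/16952 ≈ -3.4721 + 776.63*I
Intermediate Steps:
-215660/62112 - 286003/√(-72162 - 63454) = -215660*1/62112 - 286003*(-I*√2119/16952) = -53915/15528 - 286003*(-I*√2119/16952) = -53915/15528 - (-286003)*I*√2119/16952 = -53915/15528 + 286003*I*√2119/16952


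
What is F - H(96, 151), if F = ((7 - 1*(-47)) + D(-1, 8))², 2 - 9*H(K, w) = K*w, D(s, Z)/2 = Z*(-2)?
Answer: 18850/9 ≈ 2094.4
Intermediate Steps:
D(s, Z) = -4*Z (D(s, Z) = 2*(Z*(-2)) = 2*(-2*Z) = -4*Z)
H(K, w) = 2/9 - K*w/9
F = 484 (F = ((7 - 1*(-47)) - 4*8)² = ((7 + 47) - 32)² = (54 - 32)² = 22² = 484)
F - H(96, 151) = 484 - (2/9 - ⅑*96*151) = 484 - (2/9 - 4832/3) = 484 - 1*(-14494/9) = 484 + 14494/9 = 18850/9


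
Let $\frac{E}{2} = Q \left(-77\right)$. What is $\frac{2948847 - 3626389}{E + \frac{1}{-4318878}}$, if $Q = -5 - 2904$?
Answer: $- \frac{2926221237876}{1934796879707} \approx -1.5124$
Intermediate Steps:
$Q = -2909$ ($Q = -5 - 2904 = -2909$)
$E = 447986$ ($E = 2 \left(\left(-2909\right) \left(-77\right)\right) = 2 \cdot 223993 = 447986$)
$\frac{2948847 - 3626389}{E + \frac{1}{-4318878}} = \frac{2948847 - 3626389}{447986 + \frac{1}{-4318878}} = - \frac{677542}{447986 - \frac{1}{4318878}} = - \frac{677542}{\frac{1934796879707}{4318878}} = \left(-677542\right) \frac{4318878}{1934796879707} = - \frac{2926221237876}{1934796879707}$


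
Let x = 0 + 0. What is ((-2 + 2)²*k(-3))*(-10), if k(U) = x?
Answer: 0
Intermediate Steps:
x = 0
k(U) = 0
((-2 + 2)²*k(-3))*(-10) = ((-2 + 2)²*0)*(-10) = (0²*0)*(-10) = (0*0)*(-10) = 0*(-10) = 0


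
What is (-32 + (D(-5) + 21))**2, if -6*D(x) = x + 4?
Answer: 4225/36 ≈ 117.36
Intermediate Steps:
D(x) = -2/3 - x/6 (D(x) = -(x + 4)/6 = -(4 + x)/6 = -2/3 - x/6)
(-32 + (D(-5) + 21))**2 = (-32 + ((-2/3 - 1/6*(-5)) + 21))**2 = (-32 + ((-2/3 + 5/6) + 21))**2 = (-32 + (1/6 + 21))**2 = (-32 + 127/6)**2 = (-65/6)**2 = 4225/36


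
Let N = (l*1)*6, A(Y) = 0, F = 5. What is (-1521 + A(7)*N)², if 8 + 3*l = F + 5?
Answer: 2313441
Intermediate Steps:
l = ⅔ (l = -8/3 + (5 + 5)/3 = -8/3 + (⅓)*10 = -8/3 + 10/3 = ⅔ ≈ 0.66667)
N = 4 (N = ((⅔)*1)*6 = (⅔)*6 = 4)
(-1521 + A(7)*N)² = (-1521 + 0*4)² = (-1521 + 0)² = (-1521)² = 2313441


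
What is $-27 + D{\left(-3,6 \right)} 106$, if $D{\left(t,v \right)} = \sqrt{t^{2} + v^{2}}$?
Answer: $-27 + 318 \sqrt{5} \approx 684.07$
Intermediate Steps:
$-27 + D{\left(-3,6 \right)} 106 = -27 + \sqrt{\left(-3\right)^{2} + 6^{2}} \cdot 106 = -27 + \sqrt{9 + 36} \cdot 106 = -27 + \sqrt{45} \cdot 106 = -27 + 3 \sqrt{5} \cdot 106 = -27 + 318 \sqrt{5}$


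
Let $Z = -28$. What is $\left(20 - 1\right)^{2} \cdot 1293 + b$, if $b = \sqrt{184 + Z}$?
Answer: $466773 + 2 \sqrt{39} \approx 4.6679 \cdot 10^{5}$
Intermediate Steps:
$b = 2 \sqrt{39}$ ($b = \sqrt{184 - 28} = \sqrt{156} = 2 \sqrt{39} \approx 12.49$)
$\left(20 - 1\right)^{2} \cdot 1293 + b = \left(20 - 1\right)^{2} \cdot 1293 + 2 \sqrt{39} = 19^{2} \cdot 1293 + 2 \sqrt{39} = 361 \cdot 1293 + 2 \sqrt{39} = 466773 + 2 \sqrt{39}$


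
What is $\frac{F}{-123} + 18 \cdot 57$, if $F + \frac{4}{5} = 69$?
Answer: $\frac{630649}{615} \approx 1025.4$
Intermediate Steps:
$F = \frac{341}{5}$ ($F = - \frac{4}{5} + 69 = \frac{341}{5} \approx 68.2$)
$\frac{F}{-123} + 18 \cdot 57 = \frac{341}{5 \left(-123\right)} + 18 \cdot 57 = \frac{341}{5} \left(- \frac{1}{123}\right) + 1026 = - \frac{341}{615} + 1026 = \frac{630649}{615}$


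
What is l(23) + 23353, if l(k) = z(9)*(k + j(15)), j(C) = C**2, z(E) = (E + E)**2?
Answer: 103705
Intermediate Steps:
z(E) = 4*E**2 (z(E) = (2*E)**2 = 4*E**2)
l(k) = 72900 + 324*k (l(k) = (4*9**2)*(k + 15**2) = (4*81)*(k + 225) = 324*(225 + k) = 72900 + 324*k)
l(23) + 23353 = (72900 + 324*23) + 23353 = (72900 + 7452) + 23353 = 80352 + 23353 = 103705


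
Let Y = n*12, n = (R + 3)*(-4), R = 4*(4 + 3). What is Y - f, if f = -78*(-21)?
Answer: -3126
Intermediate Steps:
R = 28 (R = 4*7 = 28)
n = -124 (n = (28 + 3)*(-4) = 31*(-4) = -124)
Y = -1488 (Y = -124*12 = -1488)
f = 1638 (f = -6*(-273) = 1638)
Y - f = -1488 - 1*1638 = -1488 - 1638 = -3126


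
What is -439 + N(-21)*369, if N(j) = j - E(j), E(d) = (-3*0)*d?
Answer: -8188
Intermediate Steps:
E(d) = 0 (E(d) = 0*d = 0)
N(j) = j (N(j) = j - 1*0 = j + 0 = j)
-439 + N(-21)*369 = -439 - 21*369 = -439 - 7749 = -8188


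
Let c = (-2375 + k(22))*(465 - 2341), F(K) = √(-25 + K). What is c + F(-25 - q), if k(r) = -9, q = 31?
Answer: 4472384 + 9*I ≈ 4.4724e+6 + 9.0*I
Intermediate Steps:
c = 4472384 (c = (-2375 - 9)*(465 - 2341) = -2384*(-1876) = 4472384)
c + F(-25 - q) = 4472384 + √(-25 + (-25 - 1*31)) = 4472384 + √(-25 + (-25 - 31)) = 4472384 + √(-25 - 56) = 4472384 + √(-81) = 4472384 + 9*I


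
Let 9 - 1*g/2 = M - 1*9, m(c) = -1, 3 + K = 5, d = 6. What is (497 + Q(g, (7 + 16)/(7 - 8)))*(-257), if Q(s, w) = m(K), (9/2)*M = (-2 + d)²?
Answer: -127472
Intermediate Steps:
K = 2 (K = -3 + 5 = 2)
M = 32/9 (M = 2*(-2 + 6)²/9 = (2/9)*4² = (2/9)*16 = 32/9 ≈ 3.5556)
g = 260/9 (g = 18 - 2*(32/9 - 1*9) = 18 - 2*(32/9 - 9) = 18 - 2*(-49/9) = 18 + 98/9 = 260/9 ≈ 28.889)
Q(s, w) = -1
(497 + Q(g, (7 + 16)/(7 - 8)))*(-257) = (497 - 1)*(-257) = 496*(-257) = -127472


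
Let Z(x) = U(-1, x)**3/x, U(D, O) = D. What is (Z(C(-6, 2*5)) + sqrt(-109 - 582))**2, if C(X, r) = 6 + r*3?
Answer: (1 - 36*I*sqrt(691))**2/1296 ≈ -691.0 - 1.4604*I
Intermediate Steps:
C(X, r) = 6 + 3*r
Z(x) = -1/x (Z(x) = (-1)**3/x = -1/x)
(Z(C(-6, 2*5)) + sqrt(-109 - 582))**2 = (-1/(6 + 3*(2*5)) + sqrt(-109 - 582))**2 = (-1/(6 + 3*10) + sqrt(-691))**2 = (-1/(6 + 30) + I*sqrt(691))**2 = (-1/36 + I*sqrt(691))**2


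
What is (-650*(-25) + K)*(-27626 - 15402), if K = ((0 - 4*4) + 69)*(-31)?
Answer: -628509996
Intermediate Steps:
K = -1643 (K = ((0 - 16) + 69)*(-31) = (-16 + 69)*(-31) = 53*(-31) = -1643)
(-650*(-25) + K)*(-27626 - 15402) = (-650*(-25) - 1643)*(-27626 - 15402) = (16250 - 1643)*(-43028) = 14607*(-43028) = -628509996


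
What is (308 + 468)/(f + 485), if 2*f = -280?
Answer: 776/345 ≈ 2.2493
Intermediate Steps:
f = -140 (f = (1/2)*(-280) = -140)
(308 + 468)/(f + 485) = (308 + 468)/(-140 + 485) = 776/345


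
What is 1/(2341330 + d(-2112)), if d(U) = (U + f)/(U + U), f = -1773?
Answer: 1408/3296593935 ≈ 4.2711e-7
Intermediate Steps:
d(U) = (-1773 + U)/(2*U) (d(U) = (U - 1773)/(U + U) = (-1773 + U)/((2*U)) = (-1773 + U)*(1/(2*U)) = (-1773 + U)/(2*U))
1/(2341330 + d(-2112)) = 1/(2341330 + (½)*(-1773 - 2112)/(-2112)) = 1/(2341330 + (½)*(-1/2112)*(-3885)) = 1/(2341330 + 1295/1408) = 1/(3296593935/1408) = 1408/3296593935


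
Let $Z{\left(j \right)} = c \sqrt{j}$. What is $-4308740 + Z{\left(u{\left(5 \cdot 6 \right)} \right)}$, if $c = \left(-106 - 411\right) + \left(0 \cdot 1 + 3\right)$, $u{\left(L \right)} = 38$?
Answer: $-4308740 - 514 \sqrt{38} \approx -4.3119 \cdot 10^{6}$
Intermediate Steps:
$c = -514$ ($c = -517 + \left(0 + 3\right) = -517 + 3 = -514$)
$Z{\left(j \right)} = - 514 \sqrt{j}$
$-4308740 + Z{\left(u{\left(5 \cdot 6 \right)} \right)} = -4308740 - 514 \sqrt{38}$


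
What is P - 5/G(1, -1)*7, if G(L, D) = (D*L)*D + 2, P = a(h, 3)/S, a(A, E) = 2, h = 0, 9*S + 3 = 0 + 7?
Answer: -43/6 ≈ -7.1667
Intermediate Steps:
S = 4/9 (S = -⅓ + (0 + 7)/9 = -⅓ + (⅑)*7 = -⅓ + 7/9 = 4/9 ≈ 0.44444)
P = 9/2 (P = 2/(4/9) = 2*(9/4) = 9/2 ≈ 4.5000)
G(L, D) = 2 + L*D² (G(L, D) = L*D² + 2 = 2 + L*D²)
P - 5/G(1, -1)*7 = 9/2 - 5/(2 + 1*(-1)²)*7 = 9/2 - 5/(2 + 1*1)*7 = 9/2 - 5/(2 + 1)*7 = 9/2 - 5/3*7 = 9/2 - 35/3 = -43/6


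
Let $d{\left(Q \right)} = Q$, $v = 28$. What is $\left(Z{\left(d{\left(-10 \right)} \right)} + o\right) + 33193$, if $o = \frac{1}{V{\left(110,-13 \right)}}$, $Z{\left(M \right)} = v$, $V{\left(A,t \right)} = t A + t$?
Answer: $\frac{47937902}{1443} \approx 33221.0$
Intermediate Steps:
$V{\left(A,t \right)} = t + A t$ ($V{\left(A,t \right)} = A t + t = t + A t$)
$Z{\left(M \right)} = 28$
$o = - \frac{1}{1443}$ ($o = \frac{1}{\left(-13\right) \left(1 + 110\right)} = \frac{1}{\left(-13\right) 111} = \frac{1}{-1443} = - \frac{1}{1443} \approx -0.000693$)
$\left(Z{\left(d{\left(-10 \right)} \right)} + o\right) + 33193 = \left(28 - \frac{1}{1443}\right) + 33193 = \frac{40403}{1443} + 33193 = \frac{47937902}{1443}$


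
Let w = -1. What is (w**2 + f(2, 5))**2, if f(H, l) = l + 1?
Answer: 49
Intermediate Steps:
f(H, l) = 1 + l
(w**2 + f(2, 5))**2 = ((-1)**2 + (1 + 5))**2 = (1 + 6)**2 = 7**2 = 49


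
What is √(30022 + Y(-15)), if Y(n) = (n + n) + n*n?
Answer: √30217 ≈ 173.83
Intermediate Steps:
Y(n) = n² + 2*n (Y(n) = 2*n + n² = n² + 2*n)
√(30022 + Y(-15)) = √(30022 - 15*(2 - 15)) = √(30022 - 15*(-13)) = √(30022 + 195) = √30217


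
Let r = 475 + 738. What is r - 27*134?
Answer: -2405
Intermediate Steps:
r = 1213
r - 27*134 = 1213 - 27*134 = 1213 - 1*3618 = 1213 - 3618 = -2405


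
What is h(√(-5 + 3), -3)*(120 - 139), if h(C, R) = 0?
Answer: 0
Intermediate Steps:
h(√(-5 + 3), -3)*(120 - 139) = 0*(120 - 139) = 0*(-19) = 0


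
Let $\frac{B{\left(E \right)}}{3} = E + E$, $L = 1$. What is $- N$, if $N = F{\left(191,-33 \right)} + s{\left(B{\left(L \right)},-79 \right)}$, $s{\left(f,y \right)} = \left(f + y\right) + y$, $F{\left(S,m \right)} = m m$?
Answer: $-937$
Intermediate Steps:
$F{\left(S,m \right)} = m^{2}$
$B{\left(E \right)} = 6 E$ ($B{\left(E \right)} = 3 \left(E + E\right) = 3 \cdot 2 E = 6 E$)
$s{\left(f,y \right)} = f + 2 y$
$N = 937$ ($N = \left(-33\right)^{2} + \left(6 \cdot 1 + 2 \left(-79\right)\right) = 1089 + \left(6 - 158\right) = 1089 - 152 = 937$)
$- N = \left(-1\right) 937 = -937$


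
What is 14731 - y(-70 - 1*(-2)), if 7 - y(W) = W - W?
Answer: 14724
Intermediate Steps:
y(W) = 7 (y(W) = 7 - (W - W) = 7 - 1*0 = 7 + 0 = 7)
14731 - y(-70 - 1*(-2)) = 14731 - 1*7 = 14731 - 7 = 14724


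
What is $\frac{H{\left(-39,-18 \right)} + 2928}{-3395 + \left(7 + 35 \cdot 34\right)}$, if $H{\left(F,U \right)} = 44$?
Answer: $- \frac{1486}{1099} \approx -1.3521$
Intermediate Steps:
$\frac{H{\left(-39,-18 \right)} + 2928}{-3395 + \left(7 + 35 \cdot 34\right)} = \frac{44 + 2928}{-3395 + \left(7 + 35 \cdot 34\right)} = \frac{2972}{-3395 + \left(7 + 1190\right)} = \frac{2972}{-3395 + 1197} = \frac{2972}{-2198} = 2972 \left(- \frac{1}{2198}\right) = - \frac{1486}{1099}$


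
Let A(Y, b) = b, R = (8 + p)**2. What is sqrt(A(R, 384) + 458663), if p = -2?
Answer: sqrt(459047) ≈ 677.53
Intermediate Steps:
R = 36 (R = (8 - 2)**2 = 6**2 = 36)
sqrt(A(R, 384) + 458663) = sqrt(384 + 458663) = sqrt(459047)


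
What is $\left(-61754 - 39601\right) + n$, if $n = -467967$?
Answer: $-569322$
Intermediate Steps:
$\left(-61754 - 39601\right) + n = \left(-61754 - 39601\right) - 467967 = -101355 - 467967 = -569322$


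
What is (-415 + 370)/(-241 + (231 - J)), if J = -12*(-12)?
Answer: 45/154 ≈ 0.29221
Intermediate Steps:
J = 144
(-415 + 370)/(-241 + (231 - J)) = (-415 + 370)/(-241 + (231 - 1*144)) = -45/(-241 + (231 - 144)) = -45/(-241 + 87) = -45/(-154) = -45*(-1/154) = 45/154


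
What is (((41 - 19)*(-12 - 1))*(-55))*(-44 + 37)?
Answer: -110110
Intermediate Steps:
(((41 - 19)*(-12 - 1))*(-55))*(-44 + 37) = ((22*(-13))*(-55))*(-7) = -286*(-55)*(-7) = 15730*(-7) = -110110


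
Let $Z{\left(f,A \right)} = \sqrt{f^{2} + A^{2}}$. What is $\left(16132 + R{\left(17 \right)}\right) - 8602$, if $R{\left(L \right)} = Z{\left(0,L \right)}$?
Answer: $7547$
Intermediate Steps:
$Z{\left(f,A \right)} = \sqrt{A^{2} + f^{2}}$
$R{\left(L \right)} = \sqrt{L^{2}}$ ($R{\left(L \right)} = \sqrt{L^{2} + 0^{2}} = \sqrt{L^{2} + 0} = \sqrt{L^{2}}$)
$\left(16132 + R{\left(17 \right)}\right) - 8602 = \left(16132 + \sqrt{17^{2}}\right) - 8602 = \left(16132 + \sqrt{289}\right) - 8602 = \left(16132 + 17\right) - 8602 = 16149 - 8602 = 7547$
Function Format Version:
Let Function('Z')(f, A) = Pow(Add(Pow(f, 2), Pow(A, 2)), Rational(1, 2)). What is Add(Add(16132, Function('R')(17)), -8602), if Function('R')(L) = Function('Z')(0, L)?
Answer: 7547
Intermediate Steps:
Function('Z')(f, A) = Pow(Add(Pow(A, 2), Pow(f, 2)), Rational(1, 2))
Function('R')(L) = Pow(Pow(L, 2), Rational(1, 2)) (Function('R')(L) = Pow(Add(Pow(L, 2), Pow(0, 2)), Rational(1, 2)) = Pow(Add(Pow(L, 2), 0), Rational(1, 2)) = Pow(Pow(L, 2), Rational(1, 2)))
Add(Add(16132, Function('R')(17)), -8602) = Add(Add(16132, Pow(Pow(17, 2), Rational(1, 2))), -8602) = Add(Add(16132, Pow(289, Rational(1, 2))), -8602) = Add(Add(16132, 17), -8602) = Add(16149, -8602) = 7547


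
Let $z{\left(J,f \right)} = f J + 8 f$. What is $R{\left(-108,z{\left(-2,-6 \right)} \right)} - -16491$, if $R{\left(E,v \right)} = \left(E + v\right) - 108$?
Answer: $16239$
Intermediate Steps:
$z{\left(J,f \right)} = 8 f + J f$ ($z{\left(J,f \right)} = J f + 8 f = 8 f + J f$)
$R{\left(E,v \right)} = -108 + E + v$
$R{\left(-108,z{\left(-2,-6 \right)} \right)} - -16491 = \left(-108 - 108 - 6 \left(8 - 2\right)\right) - -16491 = \left(-108 - 108 - 36\right) + 16491 = -252 + 16491 = 16239$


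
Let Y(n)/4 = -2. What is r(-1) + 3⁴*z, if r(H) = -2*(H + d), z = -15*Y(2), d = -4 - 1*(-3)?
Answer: 9724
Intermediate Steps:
Y(n) = -8 (Y(n) = 4*(-2) = -8)
d = -1 (d = -4 + 3 = -1)
z = 120 (z = -15*(-8) = 120)
r(H) = 2 - 2*H (r(H) = -2*(H - 1) = -2*(-1 + H) = 2 - 2*H)
r(-1) + 3⁴*z = (2 - 2*(-1)) + 3⁴*120 = (2 + 2) + 81*120 = 4 + 9720 = 9724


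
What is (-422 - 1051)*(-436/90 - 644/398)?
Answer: 28415152/2985 ≈ 9519.3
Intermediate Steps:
(-422 - 1051)*(-436/90 - 644/398) = -1473*(-436*1/90 - 644*1/398) = -1473*(-218/45 - 322/199) = -1473*(-57872/8955) = 28415152/2985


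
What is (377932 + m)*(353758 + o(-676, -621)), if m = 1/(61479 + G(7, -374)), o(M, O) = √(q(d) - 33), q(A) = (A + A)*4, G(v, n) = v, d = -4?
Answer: 4110230529919687/30743 + 23237526953*I*√65/61486 ≈ 1.337e+11 + 3.047e+6*I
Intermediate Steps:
q(A) = 8*A (q(A) = (2*A)*4 = 8*A)
o(M, O) = I*√65 (o(M, O) = √(8*(-4) - 33) = √(-32 - 33) = √(-65) = I*√65)
m = 1/61486 (m = 1/(61479 + 7) = 1/61486 ≈ 1.6264e-5)
(377932 + m)*(353758 + o(-676, -621)) = (377932 + 1/61486)*(353758 + I*√65) = 23237526953*(353758 + I*√65)/61486 = 4110230529919687/30743 + 23237526953*I*√65/61486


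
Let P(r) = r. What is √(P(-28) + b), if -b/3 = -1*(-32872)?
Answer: 2*I*√24661 ≈ 314.08*I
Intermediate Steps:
b = -98616 (b = -(-3)*(-32872) = -3*32872 = -98616)
√(P(-28) + b) = √(-28 - 98616) = √(-98644) = 2*I*√24661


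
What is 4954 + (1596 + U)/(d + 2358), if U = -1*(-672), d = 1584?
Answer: 361684/73 ≈ 4954.6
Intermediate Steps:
U = 672
4954 + (1596 + U)/(d + 2358) = 4954 + (1596 + 672)/(1584 + 2358) = 4954 + 2268/3942 = 4954 + 2268*(1/3942) = 4954 + 42/73 = 361684/73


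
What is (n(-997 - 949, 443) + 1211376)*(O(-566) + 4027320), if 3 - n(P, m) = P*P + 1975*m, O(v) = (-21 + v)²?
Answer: -15085036862718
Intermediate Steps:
n(P, m) = 3 - P² - 1975*m (n(P, m) = 3 - (P*P + 1975*m) = 3 - (P² + 1975*m) = 3 + (-P² - 1975*m) = 3 - P² - 1975*m)
(n(-997 - 949, 443) + 1211376)*(O(-566) + 4027320) = ((3 - (-997 - 949)² - 1975*443) + 1211376)*((-21 - 566)² + 4027320) = ((3 - 1*(-1946)² - 874925) + 1211376)*((-587)² + 4027320) = ((3 - 1*3786916 - 874925) + 1211376)*(344569 + 4027320) = ((3 - 3786916 - 874925) + 1211376)*4371889 = (-4661838 + 1211376)*4371889 = -3450462*4371889 = -15085036862718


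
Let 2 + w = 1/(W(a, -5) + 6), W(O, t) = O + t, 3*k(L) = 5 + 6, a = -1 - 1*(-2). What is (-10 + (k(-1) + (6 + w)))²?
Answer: 121/36 ≈ 3.3611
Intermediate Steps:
a = 1 (a = -1 + 2 = 1)
k(L) = 11/3 (k(L) = (5 + 6)/3 = (⅓)*11 = 11/3)
w = -3/2 (w = -2 + 1/((1 - 5) + 6) = -2 + 1/(-4 + 6) = -2 + 1/2 = -2 + ½ = -3/2 ≈ -1.5000)
(-10 + (k(-1) + (6 + w)))² = (-10 + (11/3 + (6 - 3/2)))² = (-10 + (11/3 + 9/2))² = (-10 + 49/6)² = (-11/6)² = 121/36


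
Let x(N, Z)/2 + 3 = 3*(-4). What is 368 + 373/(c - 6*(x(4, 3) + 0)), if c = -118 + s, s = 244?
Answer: 112981/306 ≈ 369.22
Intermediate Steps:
c = 126 (c = -118 + 244 = 126)
x(N, Z) = -30 (x(N, Z) = -6 + 2*(3*(-4)) = -6 + 2*(-12) = -6 - 24 = -30)
368 + 373/(c - 6*(x(4, 3) + 0)) = 368 + 373/(126 - 6*(-30 + 0)) = 368 + 373/(126 - 6*(-30)) = 368 + 373/(126 + 180) = 368 + 373/306 = 112981/306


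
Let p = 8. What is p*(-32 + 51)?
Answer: 152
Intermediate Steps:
p*(-32 + 51) = 8*(-32 + 51) = 8*19 = 152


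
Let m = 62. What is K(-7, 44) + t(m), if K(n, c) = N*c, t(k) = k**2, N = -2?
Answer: 3756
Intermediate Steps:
K(n, c) = -2*c
K(-7, 44) + t(m) = -2*44 + 62**2 = -88 + 3844 = 3756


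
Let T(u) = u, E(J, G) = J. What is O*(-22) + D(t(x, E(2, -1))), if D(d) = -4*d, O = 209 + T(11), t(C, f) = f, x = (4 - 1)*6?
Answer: -4848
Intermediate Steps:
x = 18 (x = 3*6 = 18)
O = 220 (O = 209 + 11 = 220)
O*(-22) + D(t(x, E(2, -1))) = 220*(-22) - 4*2 = -4840 - 8 = -4848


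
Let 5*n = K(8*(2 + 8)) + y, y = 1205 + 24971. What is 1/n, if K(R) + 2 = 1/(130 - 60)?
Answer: 350/1832181 ≈ 0.00019103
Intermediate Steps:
y = 26176
K(R) = -139/70 (K(R) = -2 + 1/(130 - 60) = -2 + 1/70 = -139/70)
n = 1832181/350 (n = (-139/70 + 26176)/5 = (⅕)*(1832181/70) = 1832181/350 ≈ 5234.8)
1/n = 1/(1832181/350) = 350/1832181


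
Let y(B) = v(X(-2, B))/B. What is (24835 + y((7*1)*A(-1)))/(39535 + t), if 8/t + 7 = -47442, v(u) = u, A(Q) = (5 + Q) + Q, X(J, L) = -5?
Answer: 24746076970/39393820347 ≈ 0.62817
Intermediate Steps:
A(Q) = 5 + 2*Q
y(B) = -5/B
t = -8/47449 (t = 8/(-7 - 47442) = 8/(-47449) = 8*(-1/47449) = -8/47449 ≈ -0.00016860)
(24835 + y((7*1)*A(-1)))/(39535 + t) = (24835 - 5*1/(7*(5 + 2*(-1))))/(39535 - 8/47449) = (24835 - 5*1/(7*(5 - 2)))/(1875896207/47449) = (24835 - 5/(7*3))*(47449/1875896207) = (24835 - 5/21)*(47449/1875896207) = (521530/21)*(47449/1875896207) = 24746076970/39393820347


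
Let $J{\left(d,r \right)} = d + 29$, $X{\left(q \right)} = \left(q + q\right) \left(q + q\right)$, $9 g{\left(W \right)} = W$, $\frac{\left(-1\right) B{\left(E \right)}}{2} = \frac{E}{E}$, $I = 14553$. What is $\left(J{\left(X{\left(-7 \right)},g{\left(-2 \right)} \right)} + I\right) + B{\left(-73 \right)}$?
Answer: $14776$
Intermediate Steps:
$B{\left(E \right)} = -2$ ($B{\left(E \right)} = - 2 \frac{E}{E} = \left(-2\right) 1 = -2$)
$g{\left(W \right)} = \frac{W}{9}$
$X{\left(q \right)} = 4 q^{2}$ ($X{\left(q \right)} = 2 q 2 q = 4 q^{2}$)
$J{\left(d,r \right)} = 29 + d$
$\left(J{\left(X{\left(-7 \right)},g{\left(-2 \right)} \right)} + I\right) + B{\left(-73 \right)} = \left(\left(29 + 4 \left(-7\right)^{2}\right) + 14553\right) - 2 = \left(\left(29 + 4 \cdot 49\right) + 14553\right) - 2 = \left(\left(29 + 196\right) + 14553\right) - 2 = \left(225 + 14553\right) - 2 = 14778 - 2 = 14776$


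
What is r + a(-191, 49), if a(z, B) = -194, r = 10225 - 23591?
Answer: -13560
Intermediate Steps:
r = -13366
r + a(-191, 49) = -13366 - 194 = -13560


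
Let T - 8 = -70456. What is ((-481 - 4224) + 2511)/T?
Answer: 1097/35224 ≈ 0.031144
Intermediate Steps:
T = -70448 (T = 8 - 70456 = -70448)
((-481 - 4224) + 2511)/T = ((-481 - 4224) + 2511)/(-70448) = (-4705 + 2511)*(-1/70448) = -2194*(-1/70448) = 1097/35224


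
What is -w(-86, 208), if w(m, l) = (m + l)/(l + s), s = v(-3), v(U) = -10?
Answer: -61/99 ≈ -0.61616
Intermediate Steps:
s = -10
w(m, l) = (l + m)/(-10 + l) (w(m, l) = (m + l)/(l - 10) = (l + m)/(-10 + l))
-w(-86, 208) = -(208 - 86)/(-10 + 208) = -122/198 = -1*61/99 = -61/99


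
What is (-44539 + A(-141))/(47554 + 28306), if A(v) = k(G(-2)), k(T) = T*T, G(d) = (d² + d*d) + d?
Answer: -44503/75860 ≈ -0.58665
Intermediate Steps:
G(d) = d + 2*d² (G(d) = (d² + d²) + d = 2*d² + d = d + 2*d²)
k(T) = T²
A(v) = 36 (A(v) = (-2*(1 + 2*(-2)))² = (-2*(1 - 4))² = (-2*(-3))² = 6² = 36)
(-44539 + A(-141))/(47554 + 28306) = (-44539 + 36)/(47554 + 28306) = -44503/75860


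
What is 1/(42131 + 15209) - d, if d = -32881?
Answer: 1885396541/57340 ≈ 32881.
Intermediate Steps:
1/(42131 + 15209) - d = 1/(42131 + 15209) - 1*(-32881) = 1/57340 + 32881 = 1885396541/57340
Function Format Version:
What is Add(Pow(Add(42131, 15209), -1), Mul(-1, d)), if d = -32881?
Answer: Rational(1885396541, 57340) ≈ 32881.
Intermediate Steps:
Add(Pow(Add(42131, 15209), -1), Mul(-1, d)) = Add(Pow(Add(42131, 15209), -1), Mul(-1, -32881)) = Add(Pow(57340, -1), 32881) = Add(Rational(1, 57340), 32881) = Rational(1885396541, 57340)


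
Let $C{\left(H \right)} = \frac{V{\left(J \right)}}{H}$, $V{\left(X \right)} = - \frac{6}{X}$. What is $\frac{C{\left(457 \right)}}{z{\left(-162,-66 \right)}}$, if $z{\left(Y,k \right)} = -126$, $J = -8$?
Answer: $- \frac{1}{76776} \approx -1.3025 \cdot 10^{-5}$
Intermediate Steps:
$C{\left(H \right)} = \frac{3}{4 H}$ ($C{\left(H \right)} = \frac{\left(-6\right) \frac{1}{-8}}{H} = \frac{\left(-6\right) \left(- \frac{1}{8}\right)}{H} = \frac{3}{4 H}$)
$\frac{C{\left(457 \right)}}{z{\left(-162,-66 \right)}} = \frac{\frac{3}{4} \cdot \frac{1}{457}}{-126} = \frac{3}{4} \cdot \frac{1}{457} \left(- \frac{1}{126}\right) = \frac{3}{1828} \left(- \frac{1}{126}\right) = - \frac{1}{76776}$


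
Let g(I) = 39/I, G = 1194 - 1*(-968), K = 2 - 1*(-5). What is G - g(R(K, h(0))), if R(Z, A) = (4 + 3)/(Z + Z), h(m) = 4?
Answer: 2084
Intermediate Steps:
K = 7 (K = 2 + 5 = 7)
R(Z, A) = 7/(2*Z) (R(Z, A) = 7/((2*Z)) = 7*(1/(2*Z)) = 7/(2*Z))
G = 2162 (G = 1194 + 968 = 2162)
G - g(R(K, h(0))) = 2162 - 39/((7/2)/7) = 2162 - 39/((7/2)*(1/7)) = 2162 - 39/1/2 = 2162 - 39*2 = 2162 - 1*78 = 2162 - 78 = 2084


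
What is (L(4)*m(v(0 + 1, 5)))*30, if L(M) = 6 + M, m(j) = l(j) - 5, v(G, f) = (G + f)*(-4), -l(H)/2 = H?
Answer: 12900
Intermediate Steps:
l(H) = -2*H
v(G, f) = -4*G - 4*f
m(j) = -5 - 2*j (m(j) = -2*j - 5 = -5 - 2*j)
(L(4)*m(v(0 + 1, 5)))*30 = ((6 + 4)*(-5 - 2*(-4*(0 + 1) - 4*5)))*30 = (10*(-5 - 2*(-4*1 - 20)))*30 = (10*(-5 - 2*(-4 - 20)))*30 = (10*(-5 - 2*(-24)))*30 = (10*(-5 + 48))*30 = (10*43)*30 = 430*30 = 12900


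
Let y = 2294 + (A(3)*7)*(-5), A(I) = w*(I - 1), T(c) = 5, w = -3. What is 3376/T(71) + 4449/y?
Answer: 8475749/12520 ≈ 676.98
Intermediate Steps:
A(I) = 3 - 3*I (A(I) = -3*(I - 1) = -3*(-1 + I) = 3 - 3*I)
y = 2504 (y = 2294 + ((3 - 3*3)*7)*(-5) = 2294 + ((3 - 9)*7)*(-5) = 2294 - 6*7*(-5) = 2294 - 42*(-5) = 2294 + 210 = 2504)
3376/T(71) + 4449/y = 3376/5 + 4449/2504 = 8475749/12520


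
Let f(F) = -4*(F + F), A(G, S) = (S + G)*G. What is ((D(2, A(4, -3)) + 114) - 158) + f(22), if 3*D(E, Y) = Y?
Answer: -656/3 ≈ -218.67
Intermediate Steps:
A(G, S) = G*(G + S) (A(G, S) = (G + S)*G = G*(G + S))
D(E, Y) = Y/3
f(F) = -8*F
((D(2, A(4, -3)) + 114) - 158) + f(22) = (((4*(4 - 3))/3 + 114) - 158) - 8*22 = (((4*1)/3 + 114) - 158) - 176 = (((⅓)*4 + 114) - 158) - 176 = ((4/3 + 114) - 158) - 176 = (346/3 - 158) - 176 = -128/3 - 176 = -656/3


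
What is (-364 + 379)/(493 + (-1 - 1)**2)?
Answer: 15/497 ≈ 0.030181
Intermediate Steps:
(-364 + 379)/(493 + (-1 - 1)**2) = 15/(493 + (-2)**2) = 15/(493 + 4) = 15/497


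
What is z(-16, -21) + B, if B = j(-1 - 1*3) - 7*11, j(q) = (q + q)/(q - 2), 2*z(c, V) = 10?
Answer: -212/3 ≈ -70.667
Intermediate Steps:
z(c, V) = 5 (z(c, V) = (1/2)*10 = 5)
j(q) = 2*q/(-2 + q) (j(q) = (2*q)/(-2 + q) = 2*q/(-2 + q))
B = -227/3 (B = 2*(-1 - 1*3)/(-2 + (-1 - 1*3)) - 7*11 = 2*(-1 - 3)/(-2 + (-1 - 3)) - 77 = 2*(-4)/(-2 - 4) - 77 = 2*(-4)/(-6) - 77 = 2*(-4)*(-1/6) - 77 = 4/3 - 77 = -227/3 ≈ -75.667)
z(-16, -21) + B = 5 - 227/3 = -212/3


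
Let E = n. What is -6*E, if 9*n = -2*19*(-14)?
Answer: -1064/3 ≈ -354.67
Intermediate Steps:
n = 532/9 (n = (-2*19*(-14))/9 = (-38*(-14))/9 = (⅑)*532 = 532/9 ≈ 59.111)
E = 532/9 ≈ 59.111
-6*E = -6*532/9 = -1064/3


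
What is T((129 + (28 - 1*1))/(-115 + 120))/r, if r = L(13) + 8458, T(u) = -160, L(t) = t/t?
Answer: -160/8459 ≈ -0.018915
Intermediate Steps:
L(t) = 1
r = 8459 (r = 1 + 8458 = 8459)
T((129 + (28 - 1*1))/(-115 + 120))/r = -160/8459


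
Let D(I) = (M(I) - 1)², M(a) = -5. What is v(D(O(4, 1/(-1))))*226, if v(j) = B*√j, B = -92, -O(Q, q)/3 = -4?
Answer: -124752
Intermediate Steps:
O(Q, q) = 12 (O(Q, q) = -3*(-4) = 12)
D(I) = 36 (D(I) = (-5 - 1)² = (-6)² = 36)
v(j) = -92*√j
v(D(O(4, 1/(-1))))*226 = -92*√36*226 = -92*6*226 = -552*226 = -124752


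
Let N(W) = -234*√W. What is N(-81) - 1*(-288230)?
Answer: 288230 - 2106*I ≈ 2.8823e+5 - 2106.0*I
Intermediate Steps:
N(-81) - 1*(-288230) = -2106*I - 1*(-288230) = -2106*I + 288230 = 288230 - 2106*I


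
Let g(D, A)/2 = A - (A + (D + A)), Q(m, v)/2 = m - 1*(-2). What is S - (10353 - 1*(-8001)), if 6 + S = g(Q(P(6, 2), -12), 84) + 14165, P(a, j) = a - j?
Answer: -4387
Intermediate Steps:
Q(m, v) = 4 + 2*m (Q(m, v) = 2*(m - 1*(-2)) = 2*(m + 2) = 2*(2 + m) = 4 + 2*m)
g(D, A) = -2*A - 2*D (g(D, A) = 2*(A - (A + (D + A))) = 2*(A - (A + (A + D))) = 2*(A - (D + 2*A)) = 2*(A + (-D - 2*A)) = 2*(-A - D) = -2*A - 2*D)
S = 13967 (S = -6 + ((-2*84 - 2*(4 + 2*(6 - 1*2))) + 14165) = -6 + ((-168 - 2*(4 + 2*(6 - 2))) + 14165) = -6 + ((-168 - 2*(4 + 2*4)) + 14165) = -6 + ((-168 - 2*(4 + 8)) + 14165) = -6 + ((-168 - 2*12) + 14165) = -6 + ((-168 - 24) + 14165) = -6 + (-192 + 14165) = -6 + 13973 = 13967)
S - (10353 - 1*(-8001)) = 13967 - (10353 - 1*(-8001)) = 13967 - (10353 + 8001) = 13967 - 1*18354 = 13967 - 18354 = -4387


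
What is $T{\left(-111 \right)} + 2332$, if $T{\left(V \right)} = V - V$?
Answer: $2332$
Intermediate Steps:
$T{\left(V \right)} = 0$
$T{\left(-111 \right)} + 2332 = 0 + 2332 = 2332$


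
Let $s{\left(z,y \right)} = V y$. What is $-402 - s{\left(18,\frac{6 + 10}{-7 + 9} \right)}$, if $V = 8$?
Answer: $-466$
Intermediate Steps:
$s{\left(z,y \right)} = 8 y$
$-402 - s{\left(18,\frac{6 + 10}{-7 + 9} \right)} = -402 - 8 \frac{6 + 10}{-7 + 9} = -402 - 8 \cdot \frac{16}{2} = -402 - 8 \cdot 16 \cdot \frac{1}{2} = -402 - 8 \cdot 8 = -402 - 64 = -466$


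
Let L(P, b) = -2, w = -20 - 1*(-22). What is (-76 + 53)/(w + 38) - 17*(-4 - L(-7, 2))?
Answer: 1337/40 ≈ 33.425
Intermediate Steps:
w = 2 (w = -20 + 22 = 2)
(-76 + 53)/(w + 38) - 17*(-4 - L(-7, 2)) = (-76 + 53)/(2 + 38) - 17*(-4 - 1*(-2)) = -23/40 - 17*(-4 + 2) = -23*1/40 - 17*(-2) = -23/40 + 34 = 1337/40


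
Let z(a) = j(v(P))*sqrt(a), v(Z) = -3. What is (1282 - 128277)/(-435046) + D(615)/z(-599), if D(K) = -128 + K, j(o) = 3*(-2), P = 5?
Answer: 126995/435046 + 487*I*sqrt(599)/3594 ≈ 0.29191 + 3.3164*I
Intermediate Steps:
j(o) = -6
z(a) = -6*sqrt(a)
(1282 - 128277)/(-435046) + D(615)/z(-599) = (1282 - 128277)/(-435046) + (-128 + 615)/((-6*I*sqrt(599))) = -126995*(-1/435046) + 487/((-6*I*sqrt(599))) = 126995/435046 + 487/((-6*I*sqrt(599))) = 126995/435046 + 487*(I*sqrt(599)/3594) = 126995/435046 + 487*I*sqrt(599)/3594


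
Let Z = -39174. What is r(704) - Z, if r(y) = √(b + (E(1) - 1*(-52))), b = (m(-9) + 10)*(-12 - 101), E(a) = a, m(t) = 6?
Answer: 39174 + 3*I*√195 ≈ 39174.0 + 41.893*I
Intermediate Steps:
b = -1808 (b = (6 + 10)*(-12 - 101) = 16*(-113) = -1808)
r(y) = 3*I*√195 (r(y) = √(-1808 + (1 - 1*(-52))) = √(-1808 + (1 + 52)) = √(-1808 + 53) = √(-1755) = 3*I*√195)
r(704) - Z = 3*I*√195 - 1*(-39174) = 3*I*√195 + 39174 = 39174 + 3*I*√195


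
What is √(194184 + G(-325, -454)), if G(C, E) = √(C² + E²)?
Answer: √(194184 + √311741) ≈ 441.30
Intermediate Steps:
√(194184 + G(-325, -454)) = √(194184 + √((-325)² + (-454)²)) = √(194184 + √(105625 + 206116)) = √(194184 + √311741)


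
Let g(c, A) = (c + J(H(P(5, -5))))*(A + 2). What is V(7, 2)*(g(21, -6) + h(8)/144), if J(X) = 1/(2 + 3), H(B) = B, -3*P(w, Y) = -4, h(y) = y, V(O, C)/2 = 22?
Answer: -167794/45 ≈ -3728.8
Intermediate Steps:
V(O, C) = 44 (V(O, C) = 2*22 = 44)
P(w, Y) = 4/3 (P(w, Y) = -1/3*(-4) = 4/3)
J(X) = 1/5
g(c, A) = (2 + A)*(1/5 + c) (g(c, A) = (c + 1/5)*(A + 2) = (1/5 + c)*(2 + A) = (2 + A)*(1/5 + c))
V(7, 2)*(g(21, -6) + h(8)/144) = 44*((2/5 + 2*21 + (1/5)*(-6) - 6*21) + 8/144) = 44*((2/5 + 42 - 6/5 - 126) + 8*(1/144)) = 44*(-424/5 + 1/18) = 44*(-7627/90) = -167794/45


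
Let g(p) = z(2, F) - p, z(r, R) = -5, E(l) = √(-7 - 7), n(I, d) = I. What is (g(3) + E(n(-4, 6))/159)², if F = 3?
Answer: (1272 - I*√14)²/25281 ≈ 63.999 - 0.37652*I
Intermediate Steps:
E(l) = I*√14 (E(l) = √(-14) = I*√14)
g(p) = -5 - p
(g(3) + E(n(-4, 6))/159)² = ((-5 - 1*3) + (I*√14)/159)² = ((-5 - 3) + (I*√14)*(1/159))² = (-8 + I*√14/159)²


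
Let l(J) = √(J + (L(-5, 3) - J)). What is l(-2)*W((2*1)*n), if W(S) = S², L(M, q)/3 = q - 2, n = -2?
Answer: 16*√3 ≈ 27.713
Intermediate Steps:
L(M, q) = -6 + 3*q (L(M, q) = 3*(q - 2) = 3*(-2 + q) = -6 + 3*q)
l(J) = √3 (l(J) = √(J + ((-6 + 3*3) - J)) = √(J + ((-6 + 9) - J)) = √(J + (3 - J)) = √3)
l(-2)*W((2*1)*n) = √3*((2*1)*(-2))² = √3*(2*(-2))² = √3*(-4)² = √3*16 = 16*√3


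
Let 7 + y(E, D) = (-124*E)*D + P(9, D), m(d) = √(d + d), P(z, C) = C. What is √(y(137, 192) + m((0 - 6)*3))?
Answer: √(-3261511 + 6*I) ≈ 0.e-3 + 1806.0*I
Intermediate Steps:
m(d) = √2*√d (m(d) = √(2*d) = √2*√d)
y(E, D) = -7 + D - 124*D*E (y(E, D) = -7 + ((-124*E)*D + D) = -7 + (-124*D*E + D) = -7 + (D - 124*D*E) = -7 + D - 124*D*E)
√(y(137, 192) + m((0 - 6)*3)) = √((-7 + 192 - 124*192*137) + √2*√((0 - 6)*3)) = √((-7 + 192 - 3261696) + √2*√(-6*3)) = √(-3261511 + √2*√(-18)) = √(-3261511 + √2*(3*I*√2)) = √(-3261511 + 6*I)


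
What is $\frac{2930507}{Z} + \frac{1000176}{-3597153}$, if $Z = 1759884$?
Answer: $\frac{418156586047}{301455810012} \approx 1.3871$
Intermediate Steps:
$\frac{2930507}{Z} + \frac{1000176}{-3597153} = \frac{2930507}{1759884} + \frac{1000176}{-3597153} = 2930507 \cdot \frac{1}{1759884} + 1000176 \left(- \frac{1}{3597153}\right) = \frac{2930507}{1759884} - \frac{333392}{1199051} = \frac{418156586047}{301455810012}$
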